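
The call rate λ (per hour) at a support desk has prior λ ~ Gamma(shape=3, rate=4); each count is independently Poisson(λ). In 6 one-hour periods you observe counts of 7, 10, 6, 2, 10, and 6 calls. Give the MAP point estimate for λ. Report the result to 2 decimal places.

λ̂_MAP = 4.30

Σxᵢ = 7+10+6+2+10+6 = 41, with n = 6.
Posterior ∝ λ^2e^(−4λ) · λ^41e^(−6λ) = λ^43e^(−10λ), i.e. Gamma(shape=44, rate=10).
The mode of a Gamma(a, b) with a ≥ 1 (shape–rate) is (a−1)/b = 43/10 ≈ 4.30.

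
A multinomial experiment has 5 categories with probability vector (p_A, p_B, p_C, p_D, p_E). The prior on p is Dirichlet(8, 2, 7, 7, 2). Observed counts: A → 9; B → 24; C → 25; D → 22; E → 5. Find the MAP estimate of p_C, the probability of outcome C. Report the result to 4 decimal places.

MAP estimate of p_C = 0.2925

The posterior is Dirichlet(αᵢ + nᵢ) = Dirichlet(17, 26, 32, 29, 7).
For a Dirichlet(a₁,…,a_K) with all aᵢ > 1, the mode has j-th component (aⱼ − 1)/(Σaᵢ − K).
Here Σaᵢ = 111 and K = 5, so p_C = (32 − 1)/(111 − 5) = 31/106 ≈ 0.2925.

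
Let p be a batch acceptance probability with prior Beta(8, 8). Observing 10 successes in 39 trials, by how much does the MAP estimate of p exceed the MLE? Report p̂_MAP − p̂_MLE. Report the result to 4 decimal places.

MAP − MLE = 0.0643

Posterior is Beta(18, 37); MAP = (18−1)/(55−2) = 17/53 ≈ 0.32075.
MLE ignores the prior: p̂_MLE = k/n = 10/39 ≈ 0.25641.
Difference = 17/53 − 10/39 = 133/2067 ≈ 0.0643.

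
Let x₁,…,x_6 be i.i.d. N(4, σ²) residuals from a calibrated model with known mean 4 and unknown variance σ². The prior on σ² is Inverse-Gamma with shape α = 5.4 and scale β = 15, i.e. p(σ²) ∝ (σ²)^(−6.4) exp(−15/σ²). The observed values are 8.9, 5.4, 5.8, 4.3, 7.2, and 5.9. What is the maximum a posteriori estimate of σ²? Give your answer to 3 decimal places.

σ̂²_MAP = 3.891

Sum of squared deviations about the known mean: SS = (8.9−4)² + (5.4−4)² + (5.8−4)² + (4.3−4)² + (7.2−4)² + (5.9−4)² = 43.15.
The Normal likelihood contributes (σ²)^(−n/2) exp(−SS/(2σ²)), so the posterior is Inverse-Gamma(α + n/2, β + SS/2) = Inverse-Gamma(8.4, 36.575).
The mode of Inverse-Gamma(a, b) is b/(a+1) = 36.575/9.4 ≈ 3.891.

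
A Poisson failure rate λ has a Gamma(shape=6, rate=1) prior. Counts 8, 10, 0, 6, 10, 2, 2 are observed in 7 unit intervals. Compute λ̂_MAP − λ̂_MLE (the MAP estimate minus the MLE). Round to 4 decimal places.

MAP − MLE = -0.0536

Σxᵢ = 38. Posterior is Gamma(44, 8); MAP = (44−1)/8 = 43/8 ≈ 5.37500.
MLE = x̄ = 38/7 ≈ 5.42857.
Difference = 43/8 − 38/7 = -3/56 ≈ -0.0536.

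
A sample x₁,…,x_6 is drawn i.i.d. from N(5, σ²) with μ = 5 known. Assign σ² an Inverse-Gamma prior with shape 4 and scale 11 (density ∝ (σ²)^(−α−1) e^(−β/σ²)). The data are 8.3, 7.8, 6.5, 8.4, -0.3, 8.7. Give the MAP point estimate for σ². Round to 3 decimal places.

Sum of squared deviations about the known mean: SS = (8.3−5)² + (7.8−5)² + (6.5−5)² + (8.4−5)² + (-0.3−5)² + (8.7−5)² = 74.32.
The Normal likelihood contributes (σ²)^(−n/2) exp(−SS/(2σ²)), so the posterior is Inverse-Gamma(α + n/2, β + SS/2) = Inverse-Gamma(7, 48.16).
The mode of Inverse-Gamma(a, b) is b/(a+1) = 48.16/8 ≈ 6.020.

σ̂²_MAP = 6.020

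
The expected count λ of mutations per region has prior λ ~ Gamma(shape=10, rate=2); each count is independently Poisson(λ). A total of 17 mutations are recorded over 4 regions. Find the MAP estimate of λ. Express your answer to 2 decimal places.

Σxᵢ = 17, n = 4.
Posterior ∝ λ^9e^(−2λ) · λ^17e^(−4λ) = λ^26e^(−6λ), i.e. Gamma(shape=27, rate=6).
The mode of a Gamma(a, b) with a ≥ 1 (shape–rate) is (a−1)/b = 26/6 ≈ 4.33.

λ̂_MAP = 4.33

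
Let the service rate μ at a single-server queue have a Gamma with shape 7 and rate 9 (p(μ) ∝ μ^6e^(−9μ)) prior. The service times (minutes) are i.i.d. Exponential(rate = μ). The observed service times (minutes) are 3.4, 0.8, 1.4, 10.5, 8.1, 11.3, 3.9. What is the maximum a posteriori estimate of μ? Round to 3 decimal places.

The Exponential(rate=μ) likelihood is ∝ μ^n e^(−μΣtᵢ). Here n = 7 and Σtᵢ = 3.4 + 0.8 + 1.4 + 10.5 + 8.1 + 11.3 + 3.9 = 39.4.
Posterior ∝ μ^6e^(−9μ) · μ^7e^(−39.4μ) = μ^13e^(−48.4μ), i.e. Gamma(14, 48.4).
Mode = (a−1)/b = 13/48.4 ≈ 0.269.

μ̂_MAP = 0.269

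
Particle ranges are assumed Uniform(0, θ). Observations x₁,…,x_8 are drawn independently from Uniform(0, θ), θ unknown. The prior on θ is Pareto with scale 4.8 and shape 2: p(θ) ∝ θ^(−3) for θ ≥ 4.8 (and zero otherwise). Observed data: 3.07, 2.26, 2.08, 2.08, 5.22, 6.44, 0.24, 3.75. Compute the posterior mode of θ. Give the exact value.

θ̂_MAP = 6.44

The Uniform(0, θ) likelihood is θ^(−n) for θ ≥ max(xᵢ), zero otherwise. Here max(xᵢ) = 6.44.
Posterior ∝ θ^(−3) · θ^(−8) = θ^(−11) on θ ≥ max(4.8, 6.44) = 6.44.
This density is strictly decreasing in θ, so the posterior mode lies at the lower boundary of the support.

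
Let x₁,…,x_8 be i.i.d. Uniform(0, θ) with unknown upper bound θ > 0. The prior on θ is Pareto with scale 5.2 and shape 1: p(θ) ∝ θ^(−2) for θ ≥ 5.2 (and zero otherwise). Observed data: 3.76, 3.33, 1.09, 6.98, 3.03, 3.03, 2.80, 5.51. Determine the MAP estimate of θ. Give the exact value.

The Uniform(0, θ) likelihood is θ^(−n) for θ ≥ max(xᵢ), zero otherwise. Here max(xᵢ) = 6.98.
Posterior ∝ θ^(−2) · θ^(−8) = θ^(−10) on θ ≥ max(5.2, 6.98) = 6.98.
This density is strictly decreasing in θ, so the posterior mode lies at the lower boundary of the support.

θ̂_MAP = 6.98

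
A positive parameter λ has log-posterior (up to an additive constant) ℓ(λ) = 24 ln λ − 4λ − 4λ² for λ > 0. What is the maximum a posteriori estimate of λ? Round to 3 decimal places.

ℓ'(λ) = 24/λ − 4 − 8λ. Setting this to zero and multiplying by λ: 8λ² + 4λ − 24 = 0.
λ = (−4 + √(4² + 4·8·24)) / (2·8) = (−4 + √784) / 16 = (−4 + 28)/16 = 3/2.
ℓ''(λ) = −24/λ² − 8 < 0, confirming a maximum.

λ̂_MAP = 1.500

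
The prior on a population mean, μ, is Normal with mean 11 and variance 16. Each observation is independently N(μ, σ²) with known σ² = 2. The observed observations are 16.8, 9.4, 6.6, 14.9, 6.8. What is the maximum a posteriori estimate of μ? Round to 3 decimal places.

μ̂_MAP = 10.902

n = 5; x̄ = (16.8 + 9.4 + 6.6 + 14.9 + 6.8)/5 = 54.5/5 = 10.9.
For a Normal prior and Normal likelihood with known variance, the posterior is Normal; its mode equals its mean, the precision-weighted average.
Prior precision 1/σ₀² = 1/16 = 0.0625; data precision n/σ² = 5/2 = 2.5.
μ̂ = (0.0625·11 + 2.5·10.9) / (0.0625 + 2.5) = 27.9375/2.5625 = 447/41 ≈ 10.902.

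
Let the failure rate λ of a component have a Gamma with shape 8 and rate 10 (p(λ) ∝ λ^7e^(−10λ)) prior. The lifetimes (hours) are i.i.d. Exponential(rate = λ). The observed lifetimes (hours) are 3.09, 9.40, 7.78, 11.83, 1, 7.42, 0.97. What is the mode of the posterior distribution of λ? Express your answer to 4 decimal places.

λ̂_MAP = 0.2719

The Exponential(rate=λ) likelihood is ∝ λ^n e^(−λΣtᵢ). Here n = 7 and Σtᵢ = 3.09 + 9.40 + 7.78 + 11.83 + 1 + 7.42 + 0.97 = 41.49.
Posterior ∝ λ^7e^(−10λ) · λ^7e^(−41.49λ) = λ^14e^(−51.49λ), i.e. Gamma(15, 51.49).
Mode = (a−1)/b = 14/51.49 ≈ 0.2719.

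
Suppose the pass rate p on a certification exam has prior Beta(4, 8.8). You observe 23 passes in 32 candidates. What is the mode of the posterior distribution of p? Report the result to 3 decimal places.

p̂_MAP = 0.607

Prior: Beta(4, 8.8).
Data: 23 successes in 32 trials. The binomial likelihood contributes p^23(1−p)^9, so the posterior is Beta(4+23, 8.8+9) = Beta(27, 17.8).
For Beta(a, b) with a, b > 1 the mode is (a−1)/(a+b−2) = 26/42.8 ≈ 0.607.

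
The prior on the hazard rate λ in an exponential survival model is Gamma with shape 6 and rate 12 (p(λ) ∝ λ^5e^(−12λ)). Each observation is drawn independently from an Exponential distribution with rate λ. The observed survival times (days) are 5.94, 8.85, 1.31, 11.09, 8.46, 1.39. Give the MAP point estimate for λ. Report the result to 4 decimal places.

The Exponential(rate=λ) likelihood is ∝ λ^n e^(−λΣtᵢ). Here n = 6 and Σtᵢ = 5.94 + 8.85 + 1.31 + 11.09 + 8.46 + 1.39 = 37.04.
Posterior ∝ λ^5e^(−12λ) · λ^6e^(−37.04λ) = λ^11e^(−49.04λ), i.e. Gamma(12, 49.04).
Mode = (a−1)/b = 11/49.04 ≈ 0.2243.

λ̂_MAP = 0.2243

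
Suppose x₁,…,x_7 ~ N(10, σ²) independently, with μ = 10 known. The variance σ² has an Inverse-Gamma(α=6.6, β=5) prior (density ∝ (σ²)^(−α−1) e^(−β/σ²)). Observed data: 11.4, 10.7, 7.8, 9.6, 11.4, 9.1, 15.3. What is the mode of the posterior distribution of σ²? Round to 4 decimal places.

σ̂²_MAP = 2.1761

Sum of squared deviations about the known mean: SS = (11.4−10)² + (10.7−10)² + (7.8−10)² + (9.6−10)² + (11.4−10)² + (9.1−10)² + (15.3−10)² = 38.31.
The Normal likelihood contributes (σ²)^(−n/2) exp(−SS/(2σ²)), so the posterior is Inverse-Gamma(α + n/2, β + SS/2) = Inverse-Gamma(10.1, 24.155).
The mode of Inverse-Gamma(a, b) is b/(a+1) = 24.155/11.1 ≈ 2.1761.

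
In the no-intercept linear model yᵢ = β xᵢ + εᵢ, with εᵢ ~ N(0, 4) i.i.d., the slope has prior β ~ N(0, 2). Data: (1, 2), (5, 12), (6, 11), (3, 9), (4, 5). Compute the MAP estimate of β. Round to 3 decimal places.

β̂_MAP = 1.966

log p(β | y) = −Σ(yᵢ − βxᵢ)²/(2·4) − β²/(2·2) + const.
Setting the derivative to zero: Σxᵢ(yᵢ − βxᵢ)/4 − β/2 = 0, so β = Σxᵢyᵢ / (Σxᵢ² + σ²/τ²).
Σxᵢyᵢ = 1·2 + 5·12 + 6·11 + 3·9 + 4·5 = 175; Σxᵢ² = 87; σ²/τ² = 2.
β̂_MAP = 175 / (87 + 2) = 175/89 ≈ 1.966.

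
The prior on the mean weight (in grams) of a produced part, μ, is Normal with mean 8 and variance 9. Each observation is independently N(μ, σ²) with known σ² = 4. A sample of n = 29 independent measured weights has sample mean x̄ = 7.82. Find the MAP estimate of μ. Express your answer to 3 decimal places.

n = 29, x̄ = 7.82.
For a Normal prior and Normal likelihood with known variance, the posterior is Normal; its mode equals its mean, the precision-weighted average.
Prior precision 1/σ₀² = 1/9; data precision n/σ² = 29/4 = 7.25.
μ̂ = ((1/9)·8 + 7.25·7.82) / (1/9 + 7.25) = (103651/1800)/(265/36) = 103651/13250 ≈ 7.823.

μ̂_MAP = 7.823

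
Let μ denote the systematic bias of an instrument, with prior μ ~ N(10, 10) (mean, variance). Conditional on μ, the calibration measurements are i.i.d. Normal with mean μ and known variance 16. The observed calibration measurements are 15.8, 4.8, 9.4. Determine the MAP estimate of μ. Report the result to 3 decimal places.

n = 3; x̄ = (15.8 + 4.8 + 9.4)/3 = 30/3 = 10.
For a Normal prior and Normal likelihood with known variance, the posterior is Normal; its mode equals its mean, the precision-weighted average.
Prior precision 1/σ₀² = 1/10 = 0.1; data precision n/σ² = 3/16 = 0.1875.
μ̂ = (0.1·10 + 0.1875·10) / (0.1 + 0.1875) = 2.875/0.2875 = 10.000.

μ̂_MAP = 10.000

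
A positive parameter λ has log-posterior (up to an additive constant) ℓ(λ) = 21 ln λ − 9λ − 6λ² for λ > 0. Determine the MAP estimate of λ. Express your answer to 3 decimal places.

λ̂_MAP = 1.000

ℓ'(λ) = 21/λ − 9 − 12λ. Setting this to zero and multiplying by λ: 12λ² + 9λ − 21 = 0.
λ = (−9 + √(9² + 4·12·21)) / (2·12) = (−9 + √1089) / 24 = (−9 + 33)/24 = 1.
ℓ''(λ) = −21/λ² − 12 < 0, confirming a maximum.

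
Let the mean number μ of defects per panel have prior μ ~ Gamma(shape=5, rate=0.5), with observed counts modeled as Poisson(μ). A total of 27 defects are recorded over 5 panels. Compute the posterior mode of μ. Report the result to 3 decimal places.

Σxᵢ = 27, n = 5.
Posterior ∝ μ^4e^(−0.5μ) · μ^27e^(−5μ) = μ^31e^(−5.5μ), i.e. Gamma(shape=32, rate=5.5).
The mode of a Gamma(a, b) with a ≥ 1 (shape–rate) is (a−1)/b = 31/5.5 ≈ 5.636.

μ̂_MAP = 5.636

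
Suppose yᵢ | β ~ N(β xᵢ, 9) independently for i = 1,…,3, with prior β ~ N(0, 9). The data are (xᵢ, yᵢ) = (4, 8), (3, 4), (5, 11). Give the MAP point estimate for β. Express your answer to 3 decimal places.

log p(β | y) = −Σ(yᵢ − βxᵢ)²/(2·9) − β²/(2·9) + const.
Setting the derivative to zero: Σxᵢ(yᵢ − βxᵢ)/9 − β/9 = 0, so β = Σxᵢyᵢ / (Σxᵢ² + σ²/τ²).
Σxᵢyᵢ = 4·8 + 3·4 + 5·11 = 99; Σxᵢ² = 50; σ²/τ² = 1.
β̂_MAP = 99 / (50 + 1) = 99/51 ≈ 1.941.

β̂_MAP = 1.941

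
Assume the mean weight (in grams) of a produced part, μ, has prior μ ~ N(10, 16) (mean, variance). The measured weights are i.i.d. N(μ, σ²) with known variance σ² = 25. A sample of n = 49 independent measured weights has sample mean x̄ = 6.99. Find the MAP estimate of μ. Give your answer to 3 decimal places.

n = 49, x̄ = 6.99.
For a Normal prior and Normal likelihood with known variance, the posterior is Normal; its mode equals its mean, the precision-weighted average.
Prior precision 1/σ₀² = 1/16 = 0.0625; data precision n/σ² = 49/25 = 1.96.
μ̂ = (0.0625·10 + 1.96·6.99) / (0.0625 + 1.96) = 14.3254/2.0225 = 143254/20225 ≈ 7.083.

μ̂_MAP = 7.083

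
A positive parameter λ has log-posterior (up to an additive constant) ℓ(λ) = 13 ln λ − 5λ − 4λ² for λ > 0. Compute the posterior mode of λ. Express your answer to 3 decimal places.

ℓ'(λ) = 13/λ − 5 − 8λ. Setting this to zero and multiplying by λ: 8λ² + 5λ − 13 = 0.
λ = (−5 + √(5² + 4·8·13)) / (2·8) = (−5 + √441) / 16 = (−5 + 21)/16 = 1.
ℓ''(λ) = −13/λ² − 8 < 0, confirming a maximum.

λ̂_MAP = 1.000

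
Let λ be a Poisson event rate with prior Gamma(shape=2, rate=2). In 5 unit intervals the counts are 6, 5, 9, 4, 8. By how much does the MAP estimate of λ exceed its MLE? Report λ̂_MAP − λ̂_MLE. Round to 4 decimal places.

Σxᵢ = 32. Posterior is Gamma(34, 7); MAP = (34−1)/7 = 33/7 ≈ 4.71429.
MLE = x̄ = 32/5 ≈ 6.40000.
Difference = 33/7 − 32/5 = -59/35 ≈ -1.6857.

MAP − MLE = -1.6857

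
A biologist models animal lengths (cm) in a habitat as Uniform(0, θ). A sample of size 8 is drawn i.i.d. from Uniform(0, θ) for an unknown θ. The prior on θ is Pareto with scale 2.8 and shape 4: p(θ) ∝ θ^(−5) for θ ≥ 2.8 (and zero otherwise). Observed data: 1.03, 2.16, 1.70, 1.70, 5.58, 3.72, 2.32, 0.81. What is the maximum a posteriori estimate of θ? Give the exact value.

θ̂_MAP = 5.58

The Uniform(0, θ) likelihood is θ^(−n) for θ ≥ max(xᵢ), zero otherwise. Here max(xᵢ) = 5.58.
Posterior ∝ θ^(−5) · θ^(−8) = θ^(−13) on θ ≥ max(2.8, 5.58) = 5.58.
This density is strictly decreasing in θ, so the posterior mode lies at the lower boundary of the support.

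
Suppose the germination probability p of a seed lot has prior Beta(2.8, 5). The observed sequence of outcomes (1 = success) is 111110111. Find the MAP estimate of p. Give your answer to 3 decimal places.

p̂_MAP = 0.662

Prior: Beta(2.8, 5).
Data: 8 successes in 9 trials (from the sequence). The binomial likelihood contributes p^8(1−p)^1, so the posterior is Beta(2.8+8, 5+1) = Beta(10.8, 6).
For Beta(a, b) with a, b > 1 the mode is (a−1)/(a+b−2) = 9.8/14.8 ≈ 0.662.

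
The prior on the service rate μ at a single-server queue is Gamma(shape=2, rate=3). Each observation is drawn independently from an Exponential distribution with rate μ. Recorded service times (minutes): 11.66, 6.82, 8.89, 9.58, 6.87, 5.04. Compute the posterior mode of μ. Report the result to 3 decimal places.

μ̂_MAP = 0.135

The Exponential(rate=μ) likelihood is ∝ μ^n e^(−μΣtᵢ). Here n = 6 and Σtᵢ = 11.66 + 6.82 + 8.89 + 9.58 + 6.87 + 5.04 = 48.86.
Posterior ∝ μe^(−3μ) · μ^6e^(−48.86μ) = μ^7e^(−51.86μ), i.e. Gamma(8, 51.86).
Mode = (a−1)/b = 7/51.86 ≈ 0.135.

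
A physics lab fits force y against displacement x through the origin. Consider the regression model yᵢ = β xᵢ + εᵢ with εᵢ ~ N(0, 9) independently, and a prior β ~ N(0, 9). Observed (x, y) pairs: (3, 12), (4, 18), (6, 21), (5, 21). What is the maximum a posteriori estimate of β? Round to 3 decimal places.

log p(β | y) = −Σ(yᵢ − βxᵢ)²/(2·9) − β²/(2·9) + const.
Setting the derivative to zero: Σxᵢ(yᵢ − βxᵢ)/9 − β/9 = 0, so β = Σxᵢyᵢ / (Σxᵢ² + σ²/τ²).
Σxᵢyᵢ = 3·12 + 4·18 + 6·21 + 5·21 = 339; Σxᵢ² = 86; σ²/τ² = 1.
β̂_MAP = 339 / (86 + 1) = 339/87 ≈ 3.897.

β̂_MAP = 3.897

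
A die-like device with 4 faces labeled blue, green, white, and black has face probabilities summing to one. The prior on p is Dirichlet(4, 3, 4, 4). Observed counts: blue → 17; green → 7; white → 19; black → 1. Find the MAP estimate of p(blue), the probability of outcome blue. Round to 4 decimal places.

MAP estimate of p(blue) = 0.3636

The posterior is Dirichlet(αᵢ + nᵢ) = Dirichlet(21, 10, 23, 5).
For a Dirichlet(a₁,…,a_K) with all aᵢ > 1, the mode has j-th component (aⱼ − 1)/(Σaᵢ − K).
Here Σaᵢ = 59 and K = 4, so p(blue) = (21 − 1)/(59 − 4) = 20/55 ≈ 0.3636.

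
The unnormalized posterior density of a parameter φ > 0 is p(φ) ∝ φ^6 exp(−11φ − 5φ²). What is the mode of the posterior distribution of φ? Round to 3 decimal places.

φ̂_MAP = 0.400

ℓ'(φ) = 6/φ − 11 − 10φ. Setting this to zero and multiplying by φ: 10φ² + 11φ − 6 = 0.
φ = (−11 + √(11² + 4·10·6)) / (2·10) = (−11 + √361) / 20 = (−11 + 19)/20 = 2/5.
ℓ''(φ) = −6/φ² − 10 < 0, confirming a maximum.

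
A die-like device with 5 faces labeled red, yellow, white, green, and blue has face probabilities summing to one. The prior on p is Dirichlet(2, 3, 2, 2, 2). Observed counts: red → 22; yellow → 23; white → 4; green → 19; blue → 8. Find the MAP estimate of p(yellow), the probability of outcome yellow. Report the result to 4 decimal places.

The posterior is Dirichlet(αᵢ + nᵢ) = Dirichlet(24, 26, 6, 21, 10).
For a Dirichlet(a₁,…,a_K) with all aᵢ > 1, the mode has j-th component (aⱼ − 1)/(Σaᵢ − K).
Here Σaᵢ = 87 and K = 5, so p(yellow) = (26 − 1)/(87 − 5) = 25/82 ≈ 0.3049.

MAP estimate of p(yellow) = 0.3049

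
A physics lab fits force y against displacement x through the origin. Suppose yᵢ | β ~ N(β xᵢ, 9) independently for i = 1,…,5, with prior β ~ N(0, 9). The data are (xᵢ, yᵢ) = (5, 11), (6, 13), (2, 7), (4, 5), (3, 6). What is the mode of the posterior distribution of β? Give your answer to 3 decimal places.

log p(β | y) = −Σ(yᵢ − βxᵢ)²/(2·9) − β²/(2·9) + const.
Setting the derivative to zero: Σxᵢ(yᵢ − βxᵢ)/9 − β/9 = 0, so β = Σxᵢyᵢ / (Σxᵢ² + σ²/τ²).
Σxᵢyᵢ = 5·11 + 6·13 + 2·7 + 4·5 + 3·6 = 185; Σxᵢ² = 90; σ²/τ² = 1.
β̂_MAP = 185 / (90 + 1) = 185/91 ≈ 2.033.

β̂_MAP = 2.033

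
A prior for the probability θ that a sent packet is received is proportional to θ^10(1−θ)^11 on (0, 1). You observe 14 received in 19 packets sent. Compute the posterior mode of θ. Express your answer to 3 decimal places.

θ̂_MAP = 0.600

The prior density ∝ θ^10(1−θ)^11 is the kernel of Beta(11, 12).
Data: 14 successes in 19 trials. The binomial likelihood contributes θ^14(1−θ)^5, so the posterior is Beta(11+14, 12+5) = Beta(25, 17).
For Beta(a, b) with a, b > 1 the mode is (a−1)/(a+b−2) = 24/40 ≈ 0.600.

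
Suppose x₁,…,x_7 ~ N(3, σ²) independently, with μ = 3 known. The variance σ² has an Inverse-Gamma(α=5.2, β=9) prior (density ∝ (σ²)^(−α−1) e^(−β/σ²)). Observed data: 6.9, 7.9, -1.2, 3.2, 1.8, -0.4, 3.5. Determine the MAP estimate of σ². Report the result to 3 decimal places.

σ̂²_MAP = 4.544

Sum of squared deviations about the known mean: SS = (6.9−3)² + (7.9−3)² + (-1.2−3)² + (3.2−3)² + (1.8−3)² + (-0.4−3)² + (3.5−3)² = 70.15.
The Normal likelihood contributes (σ²)^(−n/2) exp(−SS/(2σ²)), so the posterior is Inverse-Gamma(α + n/2, β + SS/2) = Inverse-Gamma(8.7, 44.075).
The mode of Inverse-Gamma(a, b) is b/(a+1) = 44.075/9.7 ≈ 4.544.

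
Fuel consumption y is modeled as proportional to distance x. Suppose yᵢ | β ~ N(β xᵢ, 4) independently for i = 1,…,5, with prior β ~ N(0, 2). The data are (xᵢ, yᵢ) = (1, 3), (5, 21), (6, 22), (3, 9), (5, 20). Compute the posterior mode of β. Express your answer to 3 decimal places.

log p(β | y) = −Σ(yᵢ − βxᵢ)²/(2·4) − β²/(2·2) + const.
Setting the derivative to zero: Σxᵢ(yᵢ − βxᵢ)/4 − β/2 = 0, so β = Σxᵢyᵢ / (Σxᵢ² + σ²/τ²).
Σxᵢyᵢ = 1·3 + 5·21 + 6·22 + 3·9 + 5·20 = 367; Σxᵢ² = 96; σ²/τ² = 2.
β̂_MAP = 367 / (96 + 2) = 367/98 ≈ 3.745.

β̂_MAP = 3.745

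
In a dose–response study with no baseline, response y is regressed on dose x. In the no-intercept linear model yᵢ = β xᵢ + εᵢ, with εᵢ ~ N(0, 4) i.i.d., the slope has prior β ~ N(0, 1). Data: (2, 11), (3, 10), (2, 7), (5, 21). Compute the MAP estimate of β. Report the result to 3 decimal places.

β̂_MAP = 3.717

log p(β | y) = −Σ(yᵢ − βxᵢ)²/(2·4) − β²/(2·1) + const.
Setting the derivative to zero: Σxᵢ(yᵢ − βxᵢ)/4 − β/1 = 0, so β = Σxᵢyᵢ / (Σxᵢ² + σ²/τ²).
Σxᵢyᵢ = 2·11 + 3·10 + 2·7 + 5·21 = 171; Σxᵢ² = 42; σ²/τ² = 4.
β̂_MAP = 171 / (42 + 4) = 171/46 ≈ 3.717.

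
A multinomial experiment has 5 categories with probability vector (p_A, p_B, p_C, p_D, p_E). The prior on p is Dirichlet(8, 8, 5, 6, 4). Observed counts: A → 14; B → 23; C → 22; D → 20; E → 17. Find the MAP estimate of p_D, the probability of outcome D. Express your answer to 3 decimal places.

The posterior is Dirichlet(αᵢ + nᵢ) = Dirichlet(22, 31, 27, 26, 21).
For a Dirichlet(a₁,…,a_K) with all aᵢ > 1, the mode has j-th component (aⱼ − 1)/(Σaᵢ − K).
Here Σaᵢ = 127 and K = 5, so p_D = (26 − 1)/(127 − 5) = 25/122 ≈ 0.205.

MAP estimate of p_D = 0.205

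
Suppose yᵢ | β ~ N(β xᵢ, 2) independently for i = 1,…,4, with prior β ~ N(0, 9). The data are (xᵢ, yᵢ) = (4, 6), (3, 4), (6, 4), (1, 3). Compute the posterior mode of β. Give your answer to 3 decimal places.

log p(β | y) = −Σ(yᵢ − βxᵢ)²/(2·2) − β²/(2·9) + const.
Setting the derivative to zero: Σxᵢ(yᵢ − βxᵢ)/2 − β/9 = 0, so β = Σxᵢyᵢ / (Σxᵢ² + σ²/τ²).
Σxᵢyᵢ = 4·6 + 3·4 + 6·4 + 1·3 = 63; Σxᵢ² = 62; σ²/τ² = 2/9.
β̂_MAP = 63 / (62 + 2/9) = 63/(560/9) = 81/80 ≈ 1.013.

β̂_MAP = 1.013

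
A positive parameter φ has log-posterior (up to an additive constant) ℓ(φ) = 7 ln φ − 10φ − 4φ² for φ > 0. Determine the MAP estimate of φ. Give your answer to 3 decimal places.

ℓ'(φ) = 7/φ − 10 − 8φ. Setting this to zero and multiplying by φ: 8φ² + 10φ − 7 = 0.
φ = (−10 + √(10² + 4·8·7)) / (2·8) = (−10 + √324) / 16 = (−10 + 18)/16 = 1/2.
ℓ''(φ) = −7/φ² − 8 < 0, confirming a maximum.

φ̂_MAP = 0.500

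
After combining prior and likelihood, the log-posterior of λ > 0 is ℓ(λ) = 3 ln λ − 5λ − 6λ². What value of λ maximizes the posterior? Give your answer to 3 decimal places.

λ̂_MAP = 0.333

ℓ'(λ) = 3/λ − 5 − 12λ. Setting this to zero and multiplying by λ: 12λ² + 5λ − 3 = 0.
λ = (−5 + √(5² + 4·12·3)) / (2·12) = (−5 + √169) / 24 = (−5 + 13)/24 = 1/3.
ℓ''(λ) = −3/λ² − 12 < 0, confirming a maximum.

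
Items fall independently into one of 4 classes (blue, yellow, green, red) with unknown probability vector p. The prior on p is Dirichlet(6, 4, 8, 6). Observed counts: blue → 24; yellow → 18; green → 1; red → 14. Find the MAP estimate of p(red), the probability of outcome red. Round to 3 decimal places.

The posterior is Dirichlet(αᵢ + nᵢ) = Dirichlet(30, 22, 9, 20).
For a Dirichlet(a₁,…,a_K) with all aᵢ > 1, the mode has j-th component (aⱼ − 1)/(Σaᵢ − K).
Here Σaᵢ = 81 and K = 4, so p(red) = (20 − 1)/(81 − 4) = 19/77 ≈ 0.247.

MAP estimate of p(red) = 0.247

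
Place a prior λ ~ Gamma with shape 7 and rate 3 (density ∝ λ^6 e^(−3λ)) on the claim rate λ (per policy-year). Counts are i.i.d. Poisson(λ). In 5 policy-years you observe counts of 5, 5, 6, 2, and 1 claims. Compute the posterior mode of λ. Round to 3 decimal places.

Σxᵢ = 5+5+6+2+1 = 19, with n = 5.
Posterior ∝ λ^6e^(−3λ) · λ^19e^(−5λ) = λ^25e^(−8λ), i.e. Gamma(shape=26, rate=8).
The mode of a Gamma(a, b) with a ≥ 1 (shape–rate) is (a−1)/b = 25/8 ≈ 3.125.

λ̂_MAP = 3.125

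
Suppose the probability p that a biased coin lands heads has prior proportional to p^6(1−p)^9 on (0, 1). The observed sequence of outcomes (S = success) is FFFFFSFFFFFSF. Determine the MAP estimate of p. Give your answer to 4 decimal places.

p̂_MAP = 0.2857

The prior density ∝ p^6(1−p)^9 is the kernel of Beta(7, 10).
Data: 2 successes in 13 trials (from the sequence). The binomial likelihood contributes p^2(1−p)^11, so the posterior is Beta(7+2, 10+11) = Beta(9, 21).
For Beta(a, b) with a, b > 1 the mode is (a−1)/(a+b−2) = 8/28 ≈ 0.2857.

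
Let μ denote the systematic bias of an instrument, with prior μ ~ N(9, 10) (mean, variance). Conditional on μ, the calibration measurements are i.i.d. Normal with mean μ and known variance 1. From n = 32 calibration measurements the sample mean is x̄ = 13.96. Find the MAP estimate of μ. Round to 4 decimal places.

μ̂_MAP = 13.9445

n = 32, x̄ = 13.96.
For a Normal prior and Normal likelihood with known variance, the posterior is Normal; its mode equals its mean, the precision-weighted average.
Prior precision 1/σ₀² = 1/10 = 0.1; data precision n/σ² = 32/1 = 32.
μ̂ = (0.1·9 + 32·13.96) / (0.1 + 32) = 447.62/32.1 = 22381/1605 ≈ 13.9445.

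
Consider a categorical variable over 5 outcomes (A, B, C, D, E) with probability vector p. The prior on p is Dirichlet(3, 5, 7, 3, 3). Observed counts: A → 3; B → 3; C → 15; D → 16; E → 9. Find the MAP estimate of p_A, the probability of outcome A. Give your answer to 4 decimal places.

MAP estimate of p_A = 0.0806

The posterior is Dirichlet(αᵢ + nᵢ) = Dirichlet(6, 8, 22, 19, 12).
For a Dirichlet(a₁,…,a_K) with all aᵢ > 1, the mode has j-th component (aⱼ − 1)/(Σaᵢ − K).
Here Σaᵢ = 67 and K = 5, so p_A = (6 − 1)/(67 − 5) = 5/62 ≈ 0.0806.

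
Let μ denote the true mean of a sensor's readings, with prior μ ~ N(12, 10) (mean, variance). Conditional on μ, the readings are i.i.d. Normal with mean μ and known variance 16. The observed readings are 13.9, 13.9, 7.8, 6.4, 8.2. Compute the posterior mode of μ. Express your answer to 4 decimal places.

n = 5; x̄ = (13.9 + 13.9 + 7.8 + 6.4 + 8.2)/5 = 50.2/5 = 10.04.
For a Normal prior and Normal likelihood with known variance, the posterior is Normal; its mode equals its mean, the precision-weighted average.
Prior precision 1/σ₀² = 1/10 = 0.1; data precision n/σ² = 5/16 = 0.3125.
μ̂ = (0.1·12 + 0.3125·10.04) / (0.1 + 0.3125) = 4.3375/0.4125 = 347/33 ≈ 10.5152.

μ̂_MAP = 10.5152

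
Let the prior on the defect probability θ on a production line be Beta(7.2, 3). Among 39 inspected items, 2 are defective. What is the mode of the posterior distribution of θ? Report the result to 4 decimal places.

Prior: Beta(7.2, 3).
Data: 2 successes in 39 trials. The binomial likelihood contributes θ^2(1−θ)^37, so the posterior is Beta(7.2+2, 3+37) = Beta(9.2, 40).
For Beta(a, b) with a, b > 1 the mode is (a−1)/(a+b−2) = 8.2/47.2 ≈ 0.1737.

θ̂_MAP = 0.1737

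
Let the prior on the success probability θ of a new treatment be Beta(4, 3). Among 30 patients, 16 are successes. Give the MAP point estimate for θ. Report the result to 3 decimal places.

Prior: Beta(4, 3).
Data: 16 successes in 30 trials. The binomial likelihood contributes θ^16(1−θ)^14, so the posterior is Beta(4+16, 3+14) = Beta(20, 17).
For Beta(a, b) with a, b > 1 the mode is (a−1)/(a+b−2) = 19/35 ≈ 0.543.

θ̂_MAP = 0.543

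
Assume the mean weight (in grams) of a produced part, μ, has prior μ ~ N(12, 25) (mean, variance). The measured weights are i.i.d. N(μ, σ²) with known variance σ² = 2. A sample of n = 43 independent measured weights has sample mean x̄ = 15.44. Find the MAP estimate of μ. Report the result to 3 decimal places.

μ̂_MAP = 15.434

n = 43, x̄ = 15.44.
For a Normal prior and Normal likelihood with known variance, the posterior is Normal; its mode equals its mean, the precision-weighted average.
Prior precision 1/σ₀² = 1/25 = 0.04; data precision n/σ² = 43/2 = 21.5.
μ̂ = (0.04·12 + 21.5·15.44) / (0.04 + 21.5) = 332.44/21.54 = 16622/1077 ≈ 15.434.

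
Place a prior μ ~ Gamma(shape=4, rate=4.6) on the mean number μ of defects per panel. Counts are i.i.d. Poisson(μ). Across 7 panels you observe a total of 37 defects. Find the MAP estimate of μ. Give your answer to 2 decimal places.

Σxᵢ = 37, n = 7.
Posterior ∝ μ^3e^(−4.6μ) · μ^37e^(−7μ) = μ^40e^(−11.6μ), i.e. Gamma(shape=41, rate=11.6).
The mode of a Gamma(a, b) with a ≥ 1 (shape–rate) is (a−1)/b = 40/11.6 ≈ 3.45.

μ̂_MAP = 3.45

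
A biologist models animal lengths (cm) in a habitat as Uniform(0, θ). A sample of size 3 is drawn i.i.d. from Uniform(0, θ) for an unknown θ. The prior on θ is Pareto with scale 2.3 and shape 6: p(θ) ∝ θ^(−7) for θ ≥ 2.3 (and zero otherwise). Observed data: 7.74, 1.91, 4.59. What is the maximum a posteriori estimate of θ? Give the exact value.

θ̂_MAP = 7.74

The Uniform(0, θ) likelihood is θ^(−n) for θ ≥ max(xᵢ), zero otherwise. Here max(xᵢ) = 7.74.
Posterior ∝ θ^(−7) · θ^(−3) = θ^(−10) on θ ≥ max(2.3, 7.74) = 7.74.
This density is strictly decreasing in θ, so the posterior mode lies at the lower boundary of the support.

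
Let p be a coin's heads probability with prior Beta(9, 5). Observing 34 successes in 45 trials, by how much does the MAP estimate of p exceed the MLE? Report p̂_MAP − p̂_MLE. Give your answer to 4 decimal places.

MAP − MLE = -0.0187

Posterior is Beta(43, 16); MAP = (43−1)/(59−2) = 42/57 ≈ 0.73684.
MLE ignores the prior: p̂_MLE = k/n = 34/45 ≈ 0.75556.
Difference = 42/57 − 34/45 = -16/855 ≈ -0.0187.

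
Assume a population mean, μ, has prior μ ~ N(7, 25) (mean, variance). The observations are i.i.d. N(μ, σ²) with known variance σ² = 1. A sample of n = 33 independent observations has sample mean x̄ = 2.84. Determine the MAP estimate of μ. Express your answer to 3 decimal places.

n = 33, x̄ = 2.84.
For a Normal prior and Normal likelihood with known variance, the posterior is Normal; its mode equals its mean, the precision-weighted average.
Prior precision 1/σ₀² = 1/25 = 0.04; data precision n/σ² = 33/1 = 33.
μ̂ = (0.04·7 + 33·2.84) / (0.04 + 33) = 94/33.04 = 1175/413 ≈ 2.845.

μ̂_MAP = 2.845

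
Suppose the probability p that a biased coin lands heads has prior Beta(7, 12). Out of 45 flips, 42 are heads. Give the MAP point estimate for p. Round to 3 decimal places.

Prior: Beta(7, 12).
Data: 42 successes in 45 trials. The binomial likelihood contributes p^42(1−p)^3, so the posterior is Beta(7+42, 12+3) = Beta(49, 15).
For Beta(a, b) with a, b > 1 the mode is (a−1)/(a+b−2) = 48/62 ≈ 0.774.

p̂_MAP = 0.774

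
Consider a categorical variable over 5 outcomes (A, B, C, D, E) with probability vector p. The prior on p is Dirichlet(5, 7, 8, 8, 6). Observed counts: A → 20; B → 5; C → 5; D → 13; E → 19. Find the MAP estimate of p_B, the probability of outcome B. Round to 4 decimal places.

The posterior is Dirichlet(αᵢ + nᵢ) = Dirichlet(25, 12, 13, 21, 25).
For a Dirichlet(a₁,…,a_K) with all aᵢ > 1, the mode has j-th component (aⱼ − 1)/(Σaᵢ − K).
Here Σaᵢ = 96 and K = 5, so p_B = (12 − 1)/(96 − 5) = 11/91 ≈ 0.1209.

MAP estimate of p_B = 0.1209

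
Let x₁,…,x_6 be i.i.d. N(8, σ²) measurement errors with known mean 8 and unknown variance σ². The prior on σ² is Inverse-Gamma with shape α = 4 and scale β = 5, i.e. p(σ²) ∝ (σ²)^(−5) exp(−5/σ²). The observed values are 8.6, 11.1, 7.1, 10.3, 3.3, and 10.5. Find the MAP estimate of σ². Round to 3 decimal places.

σ̂²_MAP = 3.401

Sum of squared deviations about the known mean: SS = (8.6−8)² + (11.1−8)² + (7.1−8)² + (10.3−8)² + (3.3−8)² + (10.5−8)² = 44.41.
The Normal likelihood contributes (σ²)^(−n/2) exp(−SS/(2σ²)), so the posterior is Inverse-Gamma(α + n/2, β + SS/2) = Inverse-Gamma(7, 27.205).
The mode of Inverse-Gamma(a, b) is b/(a+1) = 27.205/8 ≈ 3.401.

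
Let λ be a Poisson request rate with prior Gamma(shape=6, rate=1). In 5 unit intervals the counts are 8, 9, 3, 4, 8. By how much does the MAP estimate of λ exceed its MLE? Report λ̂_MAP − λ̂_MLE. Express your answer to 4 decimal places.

Σxᵢ = 32. Posterior is Gamma(38, 6); MAP = (38−1)/6 = 37/6 ≈ 6.16667.
MLE = x̄ = 32/5 ≈ 6.40000.
Difference = 37/6 − 32/5 = -7/30 ≈ -0.2333.

MAP − MLE = -0.2333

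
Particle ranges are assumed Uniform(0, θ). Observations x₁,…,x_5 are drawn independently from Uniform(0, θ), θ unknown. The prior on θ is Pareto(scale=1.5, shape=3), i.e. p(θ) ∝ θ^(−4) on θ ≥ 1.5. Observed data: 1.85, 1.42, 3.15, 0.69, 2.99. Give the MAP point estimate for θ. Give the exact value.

θ̂_MAP = 3.15

The Uniform(0, θ) likelihood is θ^(−n) for θ ≥ max(xᵢ), zero otherwise. Here max(xᵢ) = 3.15.
Posterior ∝ θ^(−4) · θ^(−5) = θ^(−9) on θ ≥ max(1.5, 3.15) = 3.15.
This density is strictly decreasing in θ, so the posterior mode lies at the lower boundary of the support.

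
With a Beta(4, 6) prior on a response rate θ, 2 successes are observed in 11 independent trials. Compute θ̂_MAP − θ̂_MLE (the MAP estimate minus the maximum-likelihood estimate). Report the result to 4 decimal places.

Posterior is Beta(6, 15); MAP = (6−1)/(21−2) = 5/19 ≈ 0.26316.
MLE ignores the prior: θ̂_MLE = k/n = 2/11 ≈ 0.18182.
Difference = 5/19 − 2/11 = 17/209 ≈ 0.0813.

MAP − MLE = 0.0813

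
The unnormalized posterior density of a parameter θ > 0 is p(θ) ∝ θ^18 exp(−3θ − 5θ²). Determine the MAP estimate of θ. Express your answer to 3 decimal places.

ℓ'(θ) = 18/θ − 3 − 10θ. Setting this to zero and multiplying by θ: 10θ² + 3θ − 18 = 0.
θ = (−3 + √(3² + 4·10·18)) / (2·10) = (−3 + √729) / 20 = (−3 + 27)/20 = 6/5.
ℓ''(θ) = −18/θ² − 10 < 0, confirming a maximum.

θ̂_MAP = 1.200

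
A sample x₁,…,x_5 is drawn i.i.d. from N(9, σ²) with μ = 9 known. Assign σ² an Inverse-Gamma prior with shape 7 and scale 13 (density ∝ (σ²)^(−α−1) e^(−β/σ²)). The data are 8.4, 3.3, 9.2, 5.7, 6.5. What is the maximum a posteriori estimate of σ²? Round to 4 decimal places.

Sum of squared deviations about the known mean: SS = (8.4−9)² + (3.3−9)² + (9.2−9)² + (5.7−9)² + (6.5−9)² = 50.03.
The Normal likelihood contributes (σ²)^(−n/2) exp(−SS/(2σ²)), so the posterior is Inverse-Gamma(α + n/2, β + SS/2) = Inverse-Gamma(9.5, 38.015).
The mode of Inverse-Gamma(a, b) is b/(a+1) = 38.015/10.5 ≈ 3.6205.

σ̂²_MAP = 3.6205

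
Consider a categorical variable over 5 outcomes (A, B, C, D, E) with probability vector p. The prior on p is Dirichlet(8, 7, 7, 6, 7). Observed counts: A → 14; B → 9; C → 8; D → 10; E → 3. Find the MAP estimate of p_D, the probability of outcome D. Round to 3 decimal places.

The posterior is Dirichlet(αᵢ + nᵢ) = Dirichlet(22, 16, 15, 16, 10).
For a Dirichlet(a₁,…,a_K) with all aᵢ > 1, the mode has j-th component (aⱼ − 1)/(Σaᵢ − K).
Here Σaᵢ = 79 and K = 5, so p_D = (16 − 1)/(79 − 5) = 15/74 ≈ 0.203.

MAP estimate of p_D = 0.203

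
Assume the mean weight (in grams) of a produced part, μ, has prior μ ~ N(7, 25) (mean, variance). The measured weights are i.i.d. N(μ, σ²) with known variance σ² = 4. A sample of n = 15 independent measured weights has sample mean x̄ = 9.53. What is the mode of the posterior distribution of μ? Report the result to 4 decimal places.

μ̂_MAP = 9.5033

n = 15, x̄ = 9.53.
For a Normal prior and Normal likelihood with known variance, the posterior is Normal; its mode equals its mean, the precision-weighted average.
Prior precision 1/σ₀² = 1/25 = 0.04; data precision n/σ² = 15/4 = 3.75.
μ̂ = (0.04·7 + 3.75·9.53) / (0.04 + 3.75) = 36.0175/3.79 = 14407/1516 ≈ 9.5033.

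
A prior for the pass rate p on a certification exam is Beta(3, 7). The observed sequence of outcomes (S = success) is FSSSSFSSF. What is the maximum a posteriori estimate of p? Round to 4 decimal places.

Prior: Beta(3, 7).
Data: 6 successes in 9 trials (from the sequence). The binomial likelihood contributes p^6(1−p)^3, so the posterior is Beta(3+6, 7+3) = Beta(9, 10).
For Beta(a, b) with a, b > 1 the mode is (a−1)/(a+b−2) = 8/17 ≈ 0.4706.

p̂_MAP = 0.4706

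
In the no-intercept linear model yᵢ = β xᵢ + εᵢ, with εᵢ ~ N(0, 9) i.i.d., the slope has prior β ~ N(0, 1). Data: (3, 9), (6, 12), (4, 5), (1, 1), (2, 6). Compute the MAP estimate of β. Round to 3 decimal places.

β̂_MAP = 1.760

log p(β | y) = −Σ(yᵢ − βxᵢ)²/(2·9) − β²/(2·1) + const.
Setting the derivative to zero: Σxᵢ(yᵢ − βxᵢ)/9 − β/1 = 0, so β = Σxᵢyᵢ / (Σxᵢ² + σ²/τ²).
Σxᵢyᵢ = 3·9 + 6·12 + 4·5 + 1·1 + 2·6 = 132; Σxᵢ² = 66; σ²/τ² = 9.
β̂_MAP = 132 / (66 + 9) = 132/75 ≈ 1.760.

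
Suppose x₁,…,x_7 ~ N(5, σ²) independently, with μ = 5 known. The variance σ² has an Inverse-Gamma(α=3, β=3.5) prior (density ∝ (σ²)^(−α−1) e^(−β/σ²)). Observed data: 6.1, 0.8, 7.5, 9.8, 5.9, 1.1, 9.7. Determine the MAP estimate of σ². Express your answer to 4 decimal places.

σ̂²_MAP = 6.2167

Sum of squared deviations about the known mean: SS = (6.1−5)² + (0.8−5)² + (7.5−5)² + (9.8−5)² + (5.9−5)² + (1.1−5)² + (9.7−5)² = 86.25.
The Normal likelihood contributes (σ²)^(−n/2) exp(−SS/(2σ²)), so the posterior is Inverse-Gamma(α + n/2, β + SS/2) = Inverse-Gamma(6.5, 46.625).
The mode of Inverse-Gamma(a, b) is b/(a+1) = 46.625/7.5 ≈ 6.2167.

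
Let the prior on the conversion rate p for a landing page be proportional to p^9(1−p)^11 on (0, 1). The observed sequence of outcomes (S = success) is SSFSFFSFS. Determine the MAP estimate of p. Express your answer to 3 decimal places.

The prior density ∝ p^9(1−p)^11 is the kernel of Beta(10, 12).
Data: 5 successes in 9 trials (from the sequence). The binomial likelihood contributes p^5(1−p)^4, so the posterior is Beta(10+5, 12+4) = Beta(15, 16).
For Beta(a, b) with a, b > 1 the mode is (a−1)/(a+b−2) = 14/29 ≈ 0.483.

p̂_MAP = 0.483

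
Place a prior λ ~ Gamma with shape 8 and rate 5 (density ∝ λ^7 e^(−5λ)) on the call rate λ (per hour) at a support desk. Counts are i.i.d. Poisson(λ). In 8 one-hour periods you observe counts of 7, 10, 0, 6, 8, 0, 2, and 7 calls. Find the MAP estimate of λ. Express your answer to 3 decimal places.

λ̂_MAP = 3.615

Σxᵢ = 7+10+0+6+8+0+2+7 = 40, with n = 8.
Posterior ∝ λ^7e^(−5λ) · λ^40e^(−8λ) = λ^47e^(−13λ), i.e. Gamma(shape=48, rate=13).
The mode of a Gamma(a, b) with a ≥ 1 (shape–rate) is (a−1)/b = 47/13 ≈ 3.615.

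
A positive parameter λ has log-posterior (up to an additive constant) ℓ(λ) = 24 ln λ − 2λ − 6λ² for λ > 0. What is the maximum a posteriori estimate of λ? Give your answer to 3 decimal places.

λ̂_MAP = 1.333

ℓ'(λ) = 24/λ − 2 − 12λ. Setting this to zero and multiplying by λ: 12λ² + 2λ − 24 = 0.
λ = (−2 + √(2² + 4·12·24)) / (2·12) = (−2 + √1156) / 24 = (−2 + 34)/24 = 4/3.
ℓ''(λ) = −24/λ² − 12 < 0, confirming a maximum.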